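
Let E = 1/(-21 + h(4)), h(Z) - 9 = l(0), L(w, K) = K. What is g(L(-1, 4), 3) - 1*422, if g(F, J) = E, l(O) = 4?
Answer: -3377/8 ≈ -422.13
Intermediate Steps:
h(Z) = 13 (h(Z) = 9 + 4 = 13)
E = -1/8 (E = 1/(-21 + 13) = 1/(-8) = -1/8 ≈ -0.12500)
g(F, J) = -1/8
g(L(-1, 4), 3) - 1*422 = -1/8 - 1*422 = -1/8 - 422 = -3377/8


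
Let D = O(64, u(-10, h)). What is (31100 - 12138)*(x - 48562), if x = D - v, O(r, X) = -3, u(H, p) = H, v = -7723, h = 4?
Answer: -774446004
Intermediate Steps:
D = -3
x = 7720 (x = -3 - 1*(-7723) = -3 + 7723 = 7720)
(31100 - 12138)*(x - 48562) = (31100 - 12138)*(7720 - 48562) = 18962*(-40842) = -774446004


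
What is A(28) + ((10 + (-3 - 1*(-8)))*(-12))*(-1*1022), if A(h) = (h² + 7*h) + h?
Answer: 184968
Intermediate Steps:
A(h) = h² + 8*h
A(28) + ((10 + (-3 - 1*(-8)))*(-12))*(-1*1022) = 28*(8 + 28) + ((10 + (-3 - 1*(-8)))*(-12))*(-1*1022) = 28*36 + ((10 + (-3 + 8))*(-12))*(-1022) = 1008 + ((10 + 5)*(-12))*(-1022) = 1008 + (15*(-12))*(-1022) = 1008 - 180*(-1022) = 1008 + 183960 = 184968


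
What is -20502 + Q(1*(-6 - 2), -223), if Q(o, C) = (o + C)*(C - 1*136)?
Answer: 62427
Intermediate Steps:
Q(o, C) = (-136 + C)*(C + o) (Q(o, C) = (C + o)*(C - 136) = (C + o)*(-136 + C) = (-136 + C)*(C + o))
-20502 + Q(1*(-6 - 2), -223) = -20502 + ((-223)² - 136*(-223) - 136*(-6 - 2) - 223*(-6 - 2)) = -20502 + (49729 + 30328 - 136*(-8) - 223*(-8)) = -20502 + (49729 + 30328 + 1088 + 1784) = -20502 + 82929 = 62427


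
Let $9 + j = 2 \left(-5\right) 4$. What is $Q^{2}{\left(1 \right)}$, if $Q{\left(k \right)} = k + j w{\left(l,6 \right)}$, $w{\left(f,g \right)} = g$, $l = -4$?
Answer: $85849$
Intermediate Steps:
$j = -49$ ($j = -9 + 2 \left(-5\right) 4 = -9 - 40 = -49$)
$Q{\left(k \right)} = -294 + k$ ($Q{\left(k \right)} = k - 294 = -294 + k$)
$Q^{2}{\left(1 \right)} = \left(-294 + 1\right)^{2} = \left(-293\right)^{2} = 85849$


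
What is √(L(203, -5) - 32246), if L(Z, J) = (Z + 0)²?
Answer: √8963 ≈ 94.673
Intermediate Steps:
L(Z, J) = Z²
√(L(203, -5) - 32246) = √(203² - 32246) = √(41209 - 32246) = √8963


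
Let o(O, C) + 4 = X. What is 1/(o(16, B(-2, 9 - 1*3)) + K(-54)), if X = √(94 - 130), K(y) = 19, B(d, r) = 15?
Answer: 5/87 - 2*I/87 ≈ 0.057471 - 0.022988*I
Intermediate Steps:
X = 6*I (X = √(-36) = 6*I ≈ 6.0*I)
o(O, C) = -4 + 6*I
1/(o(16, B(-2, 9 - 1*3)) + K(-54)) = 1/((-4 + 6*I) + 19) = 1/(15 + 6*I) = (15 - 6*I)/261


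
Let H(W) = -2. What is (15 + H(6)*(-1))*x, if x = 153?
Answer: 2601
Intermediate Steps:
(15 + H(6)*(-1))*x = (15 - 2*(-1))*153 = (15 + 2)*153 = 17*153 = 2601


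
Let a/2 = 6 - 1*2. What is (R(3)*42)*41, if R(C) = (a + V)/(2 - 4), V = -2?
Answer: -5166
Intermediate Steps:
a = 8 (a = 2*(6 - 1*2) = 2*(6 - 2) = 2*4 = 8)
R(C) = -3 (R(C) = (8 - 2)/(2 - 4) = 6/(-2) = 6*(-½) = -3)
(R(3)*42)*41 = -3*42*41 = -126*41 = -5166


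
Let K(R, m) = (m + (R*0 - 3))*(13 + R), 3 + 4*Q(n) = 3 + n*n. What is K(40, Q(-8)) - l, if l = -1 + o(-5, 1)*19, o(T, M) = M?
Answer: 671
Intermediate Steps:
Q(n) = n**2/4 (Q(n) = -3/4 + (3 + n*n)/4 = -3/4 + (3 + n**2)/4 = -3/4 + (3/4 + n**2/4) = n**2/4)
K(R, m) = (-3 + m)*(13 + R) (K(R, m) = (m + (0 - 3))*(13 + R) = (m - 3)*(13 + R) = (-3 + m)*(13 + R))
l = 18 (l = -1 + 1*19 = -1 + 19 = 18)
K(40, Q(-8)) - l = (-39 - 3*40 + 13*((1/4)*(-8)**2) + 40*((1/4)*(-8)**2)) - 1*18 = (-39 - 120 + 13*((1/4)*64) + 40*((1/4)*64)) - 18 = (-39 - 120 + 13*16 + 40*16) - 18 = (-39 - 120 + 208 + 640) - 18 = 689 - 18 = 671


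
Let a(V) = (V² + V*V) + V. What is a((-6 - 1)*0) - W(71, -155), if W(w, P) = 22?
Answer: -22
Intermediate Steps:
a(V) = V + 2*V² (a(V) = (V² + V²) + V = 2*V² + V = V + 2*V²)
a((-6 - 1)*0) - W(71, -155) = ((-6 - 1)*0)*(1 + 2*((-6 - 1)*0)) - 1*22 = (-7*0)*(1 + 2*(-7*0)) - 22 = 0*(1 + 2*0) - 22 = 0*(1 + 0) - 22 = 0*1 - 22 = 0 - 22 = -22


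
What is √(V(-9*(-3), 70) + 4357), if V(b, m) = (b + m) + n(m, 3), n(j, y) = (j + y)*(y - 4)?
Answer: √4381 ≈ 66.189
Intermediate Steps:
n(j, y) = (-4 + y)*(j + y) (n(j, y) = (j + y)*(-4 + y) = (-4 + y)*(j + y))
V(b, m) = -3 + b (V(b, m) = (b + m) + (3² - 4*m - 4*3 + m*3) = (b + m) + (9 - 4*m - 12 + 3*m) = (b + m) + (-3 - m) = -3 + b)
√(V(-9*(-3), 70) + 4357) = √((-3 - 9*(-3)) + 4357) = √((-3 + 27) + 4357) = √(24 + 4357) = √4381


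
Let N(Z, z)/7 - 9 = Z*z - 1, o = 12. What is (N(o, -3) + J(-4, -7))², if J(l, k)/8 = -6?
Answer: 59536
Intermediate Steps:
J(l, k) = -48 (J(l, k) = 8*(-6) = -48)
N(Z, z) = 56 + 7*Z*z (N(Z, z) = 63 + 7*(Z*z - 1) = 63 + 7*(-1 + Z*z) = 63 + (-7 + 7*Z*z) = 56 + 7*Z*z)
(N(o, -3) + J(-4, -7))² = ((56 + 7*12*(-3)) - 48)² = ((56 - 252) - 48)² = (-196 - 48)² = (-244)² = 59536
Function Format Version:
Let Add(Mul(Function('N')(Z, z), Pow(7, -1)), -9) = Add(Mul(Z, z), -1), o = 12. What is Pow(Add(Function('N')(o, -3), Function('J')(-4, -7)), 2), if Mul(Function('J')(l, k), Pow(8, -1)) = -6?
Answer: 59536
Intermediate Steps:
Function('J')(l, k) = -48 (Function('J')(l, k) = Mul(8, -6) = -48)
Function('N')(Z, z) = Add(56, Mul(7, Z, z)) (Function('N')(Z, z) = Add(63, Mul(7, Add(Mul(Z, z), -1))) = Add(63, Mul(7, Add(-1, Mul(Z, z)))) = Add(63, Add(-7, Mul(7, Z, z))) = Add(56, Mul(7, Z, z)))
Pow(Add(Function('N')(o, -3), Function('J')(-4, -7)), 2) = Pow(Add(Add(56, Mul(7, 12, -3)), -48), 2) = Pow(Add(Add(56, -252), -48), 2) = Pow(Add(-196, -48), 2) = Pow(-244, 2) = 59536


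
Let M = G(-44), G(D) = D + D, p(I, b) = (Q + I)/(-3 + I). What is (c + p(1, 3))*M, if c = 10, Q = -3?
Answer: -968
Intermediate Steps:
p(I, b) = 1 (p(I, b) = (-3 + I)/(-3 + I) = 1)
G(D) = 2*D
M = -88 (M = 2*(-44) = -88)
(c + p(1, 3))*M = (10 + 1)*(-88) = 11*(-88) = -968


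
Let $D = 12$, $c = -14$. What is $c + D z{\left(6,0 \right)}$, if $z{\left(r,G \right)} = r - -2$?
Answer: $82$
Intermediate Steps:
$z{\left(r,G \right)} = 2 + r$ ($z{\left(r,G \right)} = r + 2 = 2 + r$)
$c + D z{\left(6,0 \right)} = -14 + 12 \left(2 + 6\right) = -14 + 12 \cdot 8 = -14 + 96 = 82$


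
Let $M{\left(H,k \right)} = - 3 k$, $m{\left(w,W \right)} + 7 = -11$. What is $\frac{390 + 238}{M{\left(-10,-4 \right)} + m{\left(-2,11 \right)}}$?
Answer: $- \frac{314}{3} \approx -104.67$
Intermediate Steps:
$m{\left(w,W \right)} = -18$ ($m{\left(w,W \right)} = -7 - 11 = -18$)
$\frac{390 + 238}{M{\left(-10,-4 \right)} + m{\left(-2,11 \right)}} = \frac{390 + 238}{\left(-3\right) \left(-4\right) - 18} = \frac{628}{12 - 18} = \frac{628}{-6} = 628 \left(- \frac{1}{6}\right) = - \frac{314}{3}$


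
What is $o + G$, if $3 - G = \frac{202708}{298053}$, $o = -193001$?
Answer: $- \frac{57523835602}{298053} \approx -1.93 \cdot 10^{5}$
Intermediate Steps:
$G = \frac{691451}{298053}$ ($G = 3 - \frac{202708}{298053} = \frac{691451}{298053} \approx 2.3199$)
$o + G = -193001 + \frac{691451}{298053} = - \frac{57523835602}{298053}$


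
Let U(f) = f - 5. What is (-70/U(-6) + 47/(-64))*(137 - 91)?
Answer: 91149/352 ≈ 258.95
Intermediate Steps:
U(f) = -5 + f
(-70/U(-6) + 47/(-64))*(137 - 91) = (-70/(-5 - 6) + 47/(-64))*(137 - 91) = (-70/(-11) + 47*(-1/64))*46 = (-70*(-1/11) - 47/64)*46 = (70/11 - 47/64)*46 = (3963/704)*46 = 91149/352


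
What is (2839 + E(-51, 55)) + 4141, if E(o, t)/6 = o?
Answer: 6674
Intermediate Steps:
E(o, t) = 6*o
(2839 + E(-51, 55)) + 4141 = (2839 + 6*(-51)) + 4141 = (2839 - 306) + 4141 = 2533 + 4141 = 6674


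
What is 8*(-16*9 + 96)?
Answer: -384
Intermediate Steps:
8*(-16*9 + 96) = 8*(-144 + 96) = 8*(-48) = -384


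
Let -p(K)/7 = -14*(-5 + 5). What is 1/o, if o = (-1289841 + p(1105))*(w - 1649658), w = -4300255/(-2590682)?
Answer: 2590682/5512438608723436341 ≈ 4.6997e-13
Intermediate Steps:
p(K) = 0 (p(K) = -(-98)*(-5 + 5) = -(-98)*0 = -7*0 = 0)
w = 4300255/2590682 (w = -4300255*(-1/2590682) = 4300255/2590682 ≈ 1.6599)
o = 5512438608723436341/2590682 (o = (-1289841 + 0)*(4300255/2590682 - 1649658) = -1289841*(-4273734986501/2590682) = 5512438608723436341/2590682 ≈ 2.1278e+12)
1/o = 1/(5512438608723436341/2590682) = 2590682/5512438608723436341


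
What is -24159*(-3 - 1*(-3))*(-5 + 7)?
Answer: 0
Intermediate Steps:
-24159*(-3 - 1*(-3))*(-5 + 7) = -24159*(-3 + 3)*2 = -0*2 = -24159*0 = 0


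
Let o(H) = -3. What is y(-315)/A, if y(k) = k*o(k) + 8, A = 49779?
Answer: 953/49779 ≈ 0.019145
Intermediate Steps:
y(k) = 8 - 3*k (y(k) = k*(-3) + 8 = -3*k + 8 = 8 - 3*k)
y(-315)/A = (8 - 3*(-315))/49779 = (8 + 945)*(1/49779) = 953*(1/49779) = 953/49779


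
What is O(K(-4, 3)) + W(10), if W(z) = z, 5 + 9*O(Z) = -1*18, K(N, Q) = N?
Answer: 67/9 ≈ 7.4444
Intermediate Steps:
O(Z) = -23/9 (O(Z) = -5/9 + (-1*18)/9 = -5/9 + (1/9)*(-18) = -5/9 - 2 = -23/9)
O(K(-4, 3)) + W(10) = -23/9 + 10 = 67/9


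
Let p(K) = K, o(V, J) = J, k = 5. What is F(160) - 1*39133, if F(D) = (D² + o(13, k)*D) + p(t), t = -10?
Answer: -12743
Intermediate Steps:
F(D) = -10 + D² + 5*D (F(D) = (D² + 5*D) - 10 = -10 + D² + 5*D)
F(160) - 1*39133 = (-10 + 160² + 5*160) - 1*39133 = (-10 + 25600 + 800) - 39133 = 26390 - 39133 = -12743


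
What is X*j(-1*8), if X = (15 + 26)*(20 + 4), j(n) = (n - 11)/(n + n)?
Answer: 2337/2 ≈ 1168.5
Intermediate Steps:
j(n) = (-11 + n)/(2*n) (j(n) = (-11 + n)/((2*n)) = (-11 + n)*(1/(2*n)) = (-11 + n)/(2*n))
X = 984 (X = 41*24 = 984)
X*j(-1*8) = 984*((-11 - 1*8)/(2*((-1*8)))) = 984*((½)*(-11 - 8)/(-8)) = 984*((½)*(-⅛)*(-19)) = 984*(19/16) = 2337/2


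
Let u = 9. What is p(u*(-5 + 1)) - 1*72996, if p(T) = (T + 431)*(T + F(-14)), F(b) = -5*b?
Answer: -59566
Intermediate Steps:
p(T) = (70 + T)*(431 + T) (p(T) = (T + 431)*(T - 5*(-14)) = (431 + T)*(T + 70) = (431 + T)*(70 + T) = (70 + T)*(431 + T))
p(u*(-5 + 1)) - 1*72996 = (30170 + (9*(-5 + 1))² + 501*(9*(-5 + 1))) - 1*72996 = (30170 + (9*(-4))² + 501*(9*(-4))) - 72996 = (30170 + (-36)² + 501*(-36)) - 72996 = (30170 + 1296 - 18036) - 72996 = 13430 - 72996 = -59566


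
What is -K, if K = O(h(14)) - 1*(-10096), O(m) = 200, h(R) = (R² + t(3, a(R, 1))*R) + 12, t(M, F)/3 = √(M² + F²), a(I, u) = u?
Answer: -10296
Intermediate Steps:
t(M, F) = 3*√(F² + M²) (t(M, F) = 3*√(M² + F²) = 3*√(F² + M²))
h(R) = 12 + R² + 3*R*√10 (h(R) = (R² + (3*√(1² + 3²))*R) + 12 = (R² + (3*√(1 + 9))*R) + 12 = (R² + (3*√10)*R) + 12 = (R² + 3*R*√10) + 12 = 12 + R² + 3*R*√10)
K = 10296 (K = 200 - 1*(-10096) = 200 + 10096 = 10296)
-K = -1*10296 = -10296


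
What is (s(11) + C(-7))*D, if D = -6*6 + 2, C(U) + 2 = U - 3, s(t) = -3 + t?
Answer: 136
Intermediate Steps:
C(U) = -5 + U (C(U) = -2 + (U - 3) = -2 + (-3 + U) = -5 + U)
D = -34 (D = -36 + 2 = -34)
(s(11) + C(-7))*D = ((-3 + 11) + (-5 - 7))*(-34) = (8 - 12)*(-34) = -4*(-34) = 136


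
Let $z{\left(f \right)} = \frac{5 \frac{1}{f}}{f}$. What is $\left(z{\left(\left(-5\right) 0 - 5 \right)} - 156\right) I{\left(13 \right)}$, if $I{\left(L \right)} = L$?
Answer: $- \frac{10127}{5} \approx -2025.4$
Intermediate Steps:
$z{\left(f \right)} = \frac{5}{f^{2}}$
$\left(z{\left(\left(-5\right) 0 - 5 \right)} - 156\right) I{\left(13 \right)} = \left(\frac{5}{\left(\left(-5\right) 0 - 5\right)^{2}} - 156\right) 13 = \left(\frac{5}{\left(0 - 5\right)^{2}} - 156\right) 13 = \left(\frac{5}{25} - 156\right) 13 = \left(5 \cdot \frac{1}{25} - 156\right) 13 = \left(\frac{1}{5} - 156\right) 13 = \left(- \frac{779}{5}\right) 13 = - \frac{10127}{5}$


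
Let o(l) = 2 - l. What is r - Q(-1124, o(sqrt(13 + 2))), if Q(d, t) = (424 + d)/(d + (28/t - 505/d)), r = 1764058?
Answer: 6245209292034435894/3540252921343 + 4952433920*sqrt(15)/3540252921343 ≈ 1.7641e+6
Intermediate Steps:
Q(d, t) = (424 + d)/(d - 505/d + 28/t) (Q(d, t) = (424 + d)/(d + (-505/d + 28/t)) = (424 + d)/(d - 505/d + 28/t))
r - Q(-1124, o(sqrt(13 + 2))) = 1764058 - (-1124)*(2 - sqrt(13 + 2))*(424 - 1124)/(-505*(2 - sqrt(13 + 2)) + 28*(-1124) + (2 - sqrt(13 + 2))*(-1124)**2) = 1764058 - (-1124)*(2 - sqrt(15))*(-700)/(-505*(2 - sqrt(15)) - 31472 + (2 - sqrt(15))*1263376) = 1764058 - (-1124)*(2 - sqrt(15))*(-700)/((-1010 + 505*sqrt(15)) - 31472 + (2526752 - 1263376*sqrt(15))) = 1764058 - (-1124)*(2 - sqrt(15))*(-700)/(2494270 - 1262871*sqrt(15)) = 1764058 - 786800*(2 - sqrt(15))/(2494270 - 1262871*sqrt(15))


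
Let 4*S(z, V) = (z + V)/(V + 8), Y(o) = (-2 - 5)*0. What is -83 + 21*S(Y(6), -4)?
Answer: -353/4 ≈ -88.250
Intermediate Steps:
Y(o) = 0 (Y(o) = -7*0 = 0)
S(z, V) = (V + z)/(4*(8 + V)) (S(z, V) = ((z + V)/(V + 8))/4 = ((V + z)/(8 + V))/4 = (V + z)/(4*(8 + V)))
-83 + 21*S(Y(6), -4) = -83 + 21*((-4 + 0)/(4*(8 - 4))) = -83 + 21*((¼)*(-4)/4) = -83 + 21*((¼)*(¼)*(-4)) = -83 + 21*(-¼) = -83 - 21/4 = -353/4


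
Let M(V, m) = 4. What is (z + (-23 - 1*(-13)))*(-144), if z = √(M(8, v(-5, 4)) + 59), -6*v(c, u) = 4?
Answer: 1440 - 432*√7 ≈ 297.04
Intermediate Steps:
v(c, u) = -⅔ (v(c, u) = -⅙*4 = -⅔)
z = 3*√7 (z = √(4 + 59) = √63 = 3*√7 ≈ 7.9373)
(z + (-23 - 1*(-13)))*(-144) = (3*√7 + (-23 - 1*(-13)))*(-144) = (3*√7 + (-23 + 13))*(-144) = (3*√7 - 10)*(-144) = (-10 + 3*√7)*(-144) = 1440 - 432*√7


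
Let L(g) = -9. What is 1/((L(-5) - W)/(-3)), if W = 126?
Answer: 1/45 ≈ 0.022222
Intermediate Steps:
1/((L(-5) - W)/(-3)) = 1/((-9 - 1*126)/(-3)) = 1/(-(-9 - 126)/3) = 1/(-⅓*(-135)) = 1/45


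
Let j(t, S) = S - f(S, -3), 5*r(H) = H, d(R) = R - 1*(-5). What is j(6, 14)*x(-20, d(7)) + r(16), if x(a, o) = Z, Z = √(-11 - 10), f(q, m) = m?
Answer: 16/5 + 17*I*√21 ≈ 3.2 + 77.904*I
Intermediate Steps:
Z = I*√21 (Z = √(-21) = I*√21 ≈ 4.5826*I)
d(R) = 5 + R (d(R) = R + 5 = 5 + R)
r(H) = H/5
j(t, S) = 3 + S (j(t, S) = S - 1*(-3) = S + 3 = 3 + S)
x(a, o) = I*√21
j(6, 14)*x(-20, d(7)) + r(16) = (3 + 14)*(I*√21) + (⅕)*16 = 17*(I*√21) + 16/5 = 17*I*√21 + 16/5 = 16/5 + 17*I*√21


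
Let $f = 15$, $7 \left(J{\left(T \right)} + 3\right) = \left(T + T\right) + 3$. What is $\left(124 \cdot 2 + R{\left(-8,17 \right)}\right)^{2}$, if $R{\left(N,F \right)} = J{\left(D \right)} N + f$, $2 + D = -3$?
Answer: $87025$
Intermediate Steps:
$D = -5$ ($D = -2 - 3 = -5$)
$J{\left(T \right)} = - \frac{18}{7} + \frac{2 T}{7}$ ($J{\left(T \right)} = -3 + \frac{\left(T + T\right) + 3}{7} = -3 + \frac{2 T + 3}{7} = -3 + \frac{3 + 2 T}{7} = -3 + \left(\frac{3}{7} + \frac{2 T}{7}\right) = - \frac{18}{7} + \frac{2 T}{7}$)
$R{\left(N,F \right)} = 15 - 4 N$ ($R{\left(N,F \right)} = \left(- \frac{18}{7} + \frac{2}{7} \left(-5\right)\right) N + 15 = \left(- \frac{18}{7} - \frac{10}{7}\right) N + 15 = - 4 N + 15 = 15 - 4 N$)
$\left(124 \cdot 2 + R{\left(-8,17 \right)}\right)^{2} = \left(124 \cdot 2 + \left(15 - -32\right)\right)^{2} = \left(248 + \left(15 + 32\right)\right)^{2} = \left(248 + 47\right)^{2} = 295^{2} = 87025$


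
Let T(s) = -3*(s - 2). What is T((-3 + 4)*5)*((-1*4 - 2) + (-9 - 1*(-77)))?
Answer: -558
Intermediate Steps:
T(s) = 6 - 3*s (T(s) = -3*(-2 + s) = 6 - 3*s)
T((-3 + 4)*5)*((-1*4 - 2) + (-9 - 1*(-77))) = (6 - 3*(-3 + 4)*5)*((-1*4 - 2) + (-9 - 1*(-77))) = (6 - 3*5)*((-4 - 2) + (-9 + 77)) = (6 - 3*5)*(-6 + 68) = (6 - 15)*62 = -9*62 = -558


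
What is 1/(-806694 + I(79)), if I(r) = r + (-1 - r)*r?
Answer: -1/812935 ≈ -1.2301e-6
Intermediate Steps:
I(r) = r + r*(-1 - r)
1/(-806694 + I(79)) = 1/(-806694 - 1*79**2) = 1/(-806694 - 1*6241) = 1/(-806694 - 6241) = 1/(-812935) = -1/812935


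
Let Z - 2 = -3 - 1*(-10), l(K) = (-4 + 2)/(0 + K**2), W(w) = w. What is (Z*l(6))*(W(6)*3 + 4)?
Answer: -11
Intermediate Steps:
l(K) = -2/K**2
Z = 9 (Z = 2 + (-3 - 1*(-10)) = 2 + (-3 + 10) = 2 + 7 = 9)
(Z*l(6))*(W(6)*3 + 4) = (9*(-2/6**2))*(6*3 + 4) = (9*(-2*1/36))*(18 + 4) = (9*(-1/18))*22 = -1/2*22 = -11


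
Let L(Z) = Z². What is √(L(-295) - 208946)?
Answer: I*√121921 ≈ 349.17*I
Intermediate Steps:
√(L(-295) - 208946) = √((-295)² - 208946) = √(87025 - 208946) = √(-121921) = I*√121921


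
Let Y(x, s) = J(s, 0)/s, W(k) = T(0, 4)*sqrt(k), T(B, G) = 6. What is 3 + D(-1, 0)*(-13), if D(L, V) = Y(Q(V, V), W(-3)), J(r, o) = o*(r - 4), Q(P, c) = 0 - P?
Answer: 3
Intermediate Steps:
Q(P, c) = -P
J(r, o) = o*(-4 + r)
W(k) = 6*sqrt(k)
Y(x, s) = 0 (Y(x, s) = (0*(-4 + s))/s = 0/s = 0)
D(L, V) = 0
3 + D(-1, 0)*(-13) = 3 + 0*(-13) = 3 + 0 = 3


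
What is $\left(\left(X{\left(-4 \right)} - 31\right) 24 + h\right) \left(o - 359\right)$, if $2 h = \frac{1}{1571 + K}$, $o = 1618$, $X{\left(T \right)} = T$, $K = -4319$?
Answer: $- \frac{5812351019}{5496} \approx -1.0576 \cdot 10^{6}$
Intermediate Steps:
$h = - \frac{1}{5496}$ ($h = \frac{1}{2 \left(1571 - 4319\right)} = \frac{1}{2 \left(-2748\right)} = \frac{1}{2} \left(- \frac{1}{2748}\right) = - \frac{1}{5496} \approx -0.00018195$)
$\left(\left(X{\left(-4 \right)} - 31\right) 24 + h\right) \left(o - 359\right) = \left(\left(-4 - 31\right) 24 - \frac{1}{5496}\right) \left(1618 - 359\right) = \left(\left(-35\right) 24 - \frac{1}{5496}\right) 1259 = \left(-840 - \frac{1}{5496}\right) 1259 = \left(- \frac{4616641}{5496}\right) 1259 = - \frac{5812351019}{5496}$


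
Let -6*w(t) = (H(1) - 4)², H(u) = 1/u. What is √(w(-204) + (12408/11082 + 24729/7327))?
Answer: √2193815828027558/27065938 ≈ 1.7305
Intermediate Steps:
w(t) = -3/2 (w(t) = -(1/1 - 4)²/6 = -(1 - 4)²/6 = -⅙*(-3)² = -⅙*9 = -3/2)
√(w(-204) + (12408/11082 + 24729/7327)) = √(-3/2 + (12408/11082 + 24729/7327)) = √(-3/2 + (12408*(1/11082) + 24729*(1/7327))) = √(-3/2 + (2068/1847 + 24729/7327)) = √(-3/2 + 60826699/13532969) = √(81054491/27065938) = √2193815828027558/27065938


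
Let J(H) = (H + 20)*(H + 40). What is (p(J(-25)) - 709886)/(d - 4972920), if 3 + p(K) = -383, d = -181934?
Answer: 355136/2577427 ≈ 0.13779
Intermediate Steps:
J(H) = (20 + H)*(40 + H)
p(K) = -386 (p(K) = -3 - 383 = -386)
(p(J(-25)) - 709886)/(d - 4972920) = (-386 - 709886)/(-181934 - 4972920) = -710272/(-5154854) = -710272*(-1/5154854) = 355136/2577427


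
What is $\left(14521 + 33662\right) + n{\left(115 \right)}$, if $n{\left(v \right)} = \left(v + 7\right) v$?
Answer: $62213$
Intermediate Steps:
$n{\left(v \right)} = v \left(7 + v\right)$ ($n{\left(v \right)} = \left(7 + v\right) v = v \left(7 + v\right)$)
$\left(14521 + 33662\right) + n{\left(115 \right)} = \left(14521 + 33662\right) + 115 \left(7 + 115\right) = 48183 + 115 \cdot 122 = 48183 + 14030 = 62213$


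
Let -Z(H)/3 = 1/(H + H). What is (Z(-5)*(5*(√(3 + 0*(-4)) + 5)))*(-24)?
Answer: -180 - 36*√3 ≈ -242.35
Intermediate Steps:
Z(H) = -3/(2*H) (Z(H) = -3/(H + H) = -3*1/(2*H) = -3/(2*H))
(Z(-5)*(5*(√(3 + 0*(-4)) + 5)))*(-24) = ((-3/2/(-5))*(5*(√(3 + 0*(-4)) + 5)))*(-24) = ((-3/2*(-⅕))*(5*(√(3 + 0) + 5)))*(-24) = (3*(5*(√3 + 5))/10)*(-24) = (3*(5*(5 + √3))/10)*(-24) = (3*(25 + 5*√3)/10)*(-24) = (15/2 + 3*√3/2)*(-24) = -180 - 36*√3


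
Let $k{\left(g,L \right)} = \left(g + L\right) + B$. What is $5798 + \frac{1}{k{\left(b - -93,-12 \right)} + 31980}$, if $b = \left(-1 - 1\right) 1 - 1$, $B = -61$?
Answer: $\frac{185518607}{31997} \approx 5798.0$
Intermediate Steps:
$b = -3$ ($b = \left(-2\right) 1 - 1 = -2 - 1 = -3$)
$k{\left(g,L \right)} = -61 + L + g$ ($k{\left(g,L \right)} = \left(g + L\right) - 61 = \left(L + g\right) - 61 = -61 + L + g$)
$5798 + \frac{1}{k{\left(b - -93,-12 \right)} + 31980} = 5798 + \frac{1}{\left(-61 - 12 - -90\right) + 31980} = 5798 + \frac{1}{\left(-61 - 12 + \left(-3 + 93\right)\right) + 31980} = 5798 + \frac{1}{\left(-61 - 12 + 90\right) + 31980} = 5798 + \frac{1}{17 + 31980} = 5798 + \frac{1}{31997} = \frac{185518607}{31997}$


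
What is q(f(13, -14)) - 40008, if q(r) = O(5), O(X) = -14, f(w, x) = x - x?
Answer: -40022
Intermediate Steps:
f(w, x) = 0
q(r) = -14
q(f(13, -14)) - 40008 = -14 - 40008 = -40022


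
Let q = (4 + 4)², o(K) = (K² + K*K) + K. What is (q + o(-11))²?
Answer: 87025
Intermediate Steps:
o(K) = K + 2*K² (o(K) = (K² + K²) + K = 2*K² + K = K + 2*K²)
q = 64 (q = 8² = 64)
(q + o(-11))² = (64 - 11*(1 + 2*(-11)))² = (64 - 11*(1 - 22))² = (64 - 11*(-21))² = (64 + 231)² = 295² = 87025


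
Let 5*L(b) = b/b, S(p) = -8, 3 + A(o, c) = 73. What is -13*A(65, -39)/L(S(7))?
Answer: -4550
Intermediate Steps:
A(o, c) = 70 (A(o, c) = -3 + 73 = 70)
L(b) = 1/5 (L(b) = (b/b)/5 = (1/5)*1 = 1/5)
-13*A(65, -39)/L(S(7)) = -910/1/5 = -910*5 = -13*350 = -4550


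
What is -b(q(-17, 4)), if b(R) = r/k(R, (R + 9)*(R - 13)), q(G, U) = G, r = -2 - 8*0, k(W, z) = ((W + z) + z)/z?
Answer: 480/463 ≈ 1.0367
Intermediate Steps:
k(W, z) = (W + 2*z)/z
r = -2 (r = -2 + 0 = -2)
b(R) = -2/(2 + R/((-13 + R)*(9 + R))) (b(R) = -2/(2 + R/(((R + 9)*(R - 13)))) = -2/(2 + R/(((9 + R)*(-13 + R)))) = -2/(2 + R/(((-13 + R)*(9 + R)))) = -2/(2 + R*(1/((-13 + R)*(9 + R)))) = -2/(2 + R/((-13 + R)*(9 + R))))
-b(q(-17, 4)) = -2*(117 - 1*(-17)**2 + 4*(-17))/(-234 - 7*(-17) + 2*(-17)**2) = -2*(117 - 1*289 - 68)/(-234 + 119 + 2*289) = -2*(117 - 289 - 68)/(-234 + 119 + 578) = -2*(-240)/463 = -1*(-480/463) = 480/463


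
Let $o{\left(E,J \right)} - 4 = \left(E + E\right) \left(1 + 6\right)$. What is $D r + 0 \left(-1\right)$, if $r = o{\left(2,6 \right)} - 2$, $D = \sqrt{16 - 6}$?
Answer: $30 \sqrt{10} \approx 94.868$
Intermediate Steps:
$o{\left(E,J \right)} = 4 + 14 E$ ($o{\left(E,J \right)} = 4 + \left(E + E\right) \left(1 + 6\right) = 4 + 2 E 7 = 4 + 14 E$)
$D = \sqrt{10} \approx 3.1623$
$r = 30$ ($r = \left(4 + 14 \cdot 2\right) - 2 = \left(4 + 28\right) - 2 = 32 - 2 = 30$)
$D r + 0 \left(-1\right) = \sqrt{10} \cdot 30 + 0 \left(-1\right) = 30 \sqrt{10} + 0 = 30 \sqrt{10}$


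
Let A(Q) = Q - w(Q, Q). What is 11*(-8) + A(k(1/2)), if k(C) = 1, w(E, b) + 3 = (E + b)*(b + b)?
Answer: -88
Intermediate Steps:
w(E, b) = -3 + 2*b*(E + b) (w(E, b) = -3 + (E + b)*(b + b) = -3 + (E + b)*(2*b) = -3 + 2*b*(E + b))
A(Q) = 3 + Q - 4*Q**2 (A(Q) = Q - (-3 + 2*Q**2 + 2*Q*Q) = Q - (-3 + 2*Q**2 + 2*Q**2) = Q - (-3 + 4*Q**2) = Q + (3 - 4*Q**2) = 3 + Q - 4*Q**2)
11*(-8) + A(k(1/2)) = 11*(-8) + (3 + 1 - 4*1**2) = -88 + (3 + 1 - 4*1) = -88 + (3 + 1 - 4) = -88 + 0 = -88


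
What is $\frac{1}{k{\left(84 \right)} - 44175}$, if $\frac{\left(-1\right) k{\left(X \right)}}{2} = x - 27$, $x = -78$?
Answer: $- \frac{1}{43965} \approx -2.2745 \cdot 10^{-5}$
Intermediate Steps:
$k{\left(X \right)} = 210$ ($k{\left(X \right)} = - 2 \left(-78 - 27\right) = \left(-2\right) \left(-105\right) = 210$)
$\frac{1}{k{\left(84 \right)} - 44175} = \frac{1}{210 - 44175} = \frac{1}{-43965} = - \frac{1}{43965}$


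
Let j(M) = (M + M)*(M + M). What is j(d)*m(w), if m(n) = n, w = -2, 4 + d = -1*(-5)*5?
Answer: -3528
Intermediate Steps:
d = 21 (d = -4 - 1*(-5)*5 = -4 + 5*5 = -4 + 25 = 21)
j(M) = 4*M² (j(M) = (2*M)*(2*M) = 4*M²)
j(d)*m(w) = (4*21²)*(-2) = (4*441)*(-2) = 1764*(-2) = -3528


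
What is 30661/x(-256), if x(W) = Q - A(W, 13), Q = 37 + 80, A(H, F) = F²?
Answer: -30661/52 ≈ -589.63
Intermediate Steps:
Q = 117
x(W) = -52 (x(W) = 117 - 1*13² = 117 - 1*169 = 117 - 169 = -52)
30661/x(-256) = 30661/(-52) = 30661*(-1/52) = -30661/52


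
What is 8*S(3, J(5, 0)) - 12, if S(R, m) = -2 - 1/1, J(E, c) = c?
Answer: -36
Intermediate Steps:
S(R, m) = -3 (S(R, m) = -2 - 1*1 = -2 - 1 = -3)
8*S(3, J(5, 0)) - 12 = 8*(-3) - 12 = -24 - 12 = -36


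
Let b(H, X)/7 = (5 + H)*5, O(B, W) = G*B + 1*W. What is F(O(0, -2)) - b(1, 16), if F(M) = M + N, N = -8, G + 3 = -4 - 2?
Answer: -220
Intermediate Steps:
G = -9 (G = -3 + (-4 - 2) = -3 - 6 = -9)
O(B, W) = W - 9*B (O(B, W) = -9*B + 1*W = -9*B + W = W - 9*B)
F(M) = -8 + M (F(M) = M - 8 = -8 + M)
b(H, X) = 175 + 35*H (b(H, X) = 7*((5 + H)*5) = 7*(25 + 5*H) = 175 + 35*H)
F(O(0, -2)) - b(1, 16) = (-8 + (-2 - 9*0)) - (175 + 35*1) = (-8 + (-2 + 0)) - (175 + 35) = (-8 - 2) - 1*210 = -10 - 210 = -220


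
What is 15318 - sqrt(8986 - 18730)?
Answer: 15318 - 4*I*sqrt(609) ≈ 15318.0 - 98.712*I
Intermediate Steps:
15318 - sqrt(8986 - 18730) = 15318 - sqrt(-9744) = 15318 - 4*I*sqrt(609)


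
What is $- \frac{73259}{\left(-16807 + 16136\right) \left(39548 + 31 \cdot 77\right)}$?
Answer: $\frac{73259}{28138385} \approx 0.0026035$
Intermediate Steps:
$- \frac{73259}{\left(-16807 + 16136\right) \left(39548 + 31 \cdot 77\right)} = - \frac{73259}{\left(-671\right) \left(39548 + 2387\right)} = - \frac{73259}{\left(-671\right) 41935} = - \frac{73259}{-28138385} = \left(-73259\right) \left(- \frac{1}{28138385}\right) = \frac{73259}{28138385}$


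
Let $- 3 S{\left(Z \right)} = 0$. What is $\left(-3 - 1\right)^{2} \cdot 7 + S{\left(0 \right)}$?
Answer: $112$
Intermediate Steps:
$S{\left(Z \right)} = 0$ ($S{\left(Z \right)} = \left(- \frac{1}{3}\right) 0 = 0$)
$\left(-3 - 1\right)^{2} \cdot 7 + S{\left(0 \right)} = \left(-3 - 1\right)^{2} \cdot 7 + 0 = \left(-4\right)^{2} \cdot 7 + 0 = 16 \cdot 7 + 0 = 112 + 0 = 112$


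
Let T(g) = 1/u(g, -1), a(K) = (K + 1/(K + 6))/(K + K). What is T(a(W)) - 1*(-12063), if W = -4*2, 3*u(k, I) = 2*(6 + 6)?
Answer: 96505/8 ≈ 12063.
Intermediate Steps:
u(k, I) = 8 (u(k, I) = (2*(6 + 6))/3 = (2*12)/3 = (⅓)*24 = 8)
W = -8
a(K) = (K + 1/(6 + K))/(2*K) (a(K) = (K + 1/(6 + K))/((2*K)) = (K + 1/(6 + K))*(1/(2*K)) = (K + 1/(6 + K))/(2*K))
T(g) = ⅛ (T(g) = 1/8 = ⅛)
T(a(W)) - 1*(-12063) = ⅛ - 1*(-12063) = ⅛ + 12063 = 96505/8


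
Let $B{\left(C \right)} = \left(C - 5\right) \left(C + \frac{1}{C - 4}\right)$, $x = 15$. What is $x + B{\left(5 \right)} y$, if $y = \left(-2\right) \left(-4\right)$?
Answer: $15$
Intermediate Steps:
$B{\left(C \right)} = \left(-5 + C\right) \left(C + \frac{1}{-4 + C}\right)$
$y = 8$
$x + B{\left(5 \right)} y = 15 + \frac{-5 + 5^{3} - 9 \cdot 5^{2} + 21 \cdot 5}{-4 + 5} \cdot 8 = 15 + \frac{-5 + 125 - 225 + 105}{1} \cdot 8 = 15 + 1 \left(-5 + 125 - 225 + 105\right) 8 = 15 + 1 \cdot 0 \cdot 8 = 15 + 0 \cdot 8 = 15 + 0 = 15$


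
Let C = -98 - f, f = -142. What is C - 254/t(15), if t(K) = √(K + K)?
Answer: 44 - 127*√30/15 ≈ -2.3738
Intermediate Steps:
t(K) = √2*√K (t(K) = √(2*K) = √2*√K)
C = 44 (C = -98 - 1*(-142) = -98 + 142 = 44)
C - 254/t(15) = 44 - 254*√30/30 = 44 - 127*√30/15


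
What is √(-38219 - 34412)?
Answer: I*√72631 ≈ 269.5*I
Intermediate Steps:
√(-38219 - 34412) = √(-72631) = I*√72631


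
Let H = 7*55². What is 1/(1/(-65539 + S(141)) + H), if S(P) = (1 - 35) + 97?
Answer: 65476/1386454299 ≈ 4.7226e-5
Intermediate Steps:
S(P) = 63 (S(P) = -34 + 97 = 63)
H = 21175 (H = 7*3025 = 21175)
1/(1/(-65539 + S(141)) + H) = 1/(1/(-65539 + 63) + 21175) = 1/(1/(-65476) + 21175) = 1/(-1/65476 + 21175) = 1/(1386454299/65476) = 65476/1386454299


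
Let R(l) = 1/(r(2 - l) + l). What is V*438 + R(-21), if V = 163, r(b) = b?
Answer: 142789/2 ≈ 71395.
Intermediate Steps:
R(l) = 1/2 (R(l) = 1/((2 - l) + l) = 1/2)
V*438 + R(-21) = 163*438 + 1/2 = 71394 + 1/2 = 142789/2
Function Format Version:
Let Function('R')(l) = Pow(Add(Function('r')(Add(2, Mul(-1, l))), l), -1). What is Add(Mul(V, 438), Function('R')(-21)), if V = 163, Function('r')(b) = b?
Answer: Rational(142789, 2) ≈ 71395.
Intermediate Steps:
Function('R')(l) = Rational(1, 2) (Function('R')(l) = Pow(Add(Add(2, Mul(-1, l)), l), -1) = Pow(2, -1) = Rational(1, 2))
Add(Mul(V, 438), Function('R')(-21)) = Add(Mul(163, 438), Rational(1, 2)) = Add(71394, Rational(1, 2)) = Rational(142789, 2)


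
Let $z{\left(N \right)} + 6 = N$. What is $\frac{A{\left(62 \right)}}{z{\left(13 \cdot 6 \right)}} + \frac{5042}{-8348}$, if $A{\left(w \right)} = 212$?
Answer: $\frac{43961}{18783} \approx 2.3405$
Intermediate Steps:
$z{\left(N \right)} = -6 + N$
$\frac{A{\left(62 \right)}}{z{\left(13 \cdot 6 \right)}} + \frac{5042}{-8348} = \frac{212}{-6 + 13 \cdot 6} + \frac{5042}{-8348} = \frac{212}{-6 + 78} + 5042 \left(- \frac{1}{8348}\right) = \frac{212}{72} - \frac{2521}{4174} = 212 \cdot \frac{1}{72} - \frac{2521}{4174} = \frac{53}{18} - \frac{2521}{4174} = \frac{43961}{18783}$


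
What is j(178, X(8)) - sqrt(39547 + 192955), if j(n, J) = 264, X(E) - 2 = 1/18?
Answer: 264 - sqrt(232502) ≈ -218.18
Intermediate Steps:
X(E) = 37/18 (X(E) = 2 + 1/18 = 37/18)
j(178, X(8)) - sqrt(39547 + 192955) = 264 - sqrt(39547 + 192955) = 264 - sqrt(232502)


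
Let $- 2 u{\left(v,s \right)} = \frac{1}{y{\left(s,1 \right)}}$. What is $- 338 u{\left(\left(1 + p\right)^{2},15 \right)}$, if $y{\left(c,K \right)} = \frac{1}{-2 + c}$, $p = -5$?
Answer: $2197$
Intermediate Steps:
$u{\left(v,s \right)} = 1 - \frac{s}{2}$ ($u{\left(v,s \right)} = - \frac{1}{2 \frac{1}{-2 + s}} = - \frac{-2 + s}{2} = 1 - \frac{s}{2}$)
$- 338 u{\left(\left(1 + p\right)^{2},15 \right)} = - 338 \left(1 - \frac{15}{2}\right) = \left(-338\right) \left(- \frac{13}{2}\right) = 2197$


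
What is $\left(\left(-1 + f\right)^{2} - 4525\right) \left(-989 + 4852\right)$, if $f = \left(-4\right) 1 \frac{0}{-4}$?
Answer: $-17476212$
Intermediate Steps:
$f = 0$ ($f = - 4 \cdot 0 \left(- \frac{1}{4}\right) = \left(-4\right) 0 = 0$)
$\left(\left(-1 + f\right)^{2} - 4525\right) \left(-989 + 4852\right) = \left(\left(-1 + 0\right)^{2} - 4525\right) \left(-989 + 4852\right) = \left(\left(-1\right)^{2} - 4525\right) 3863 = \left(1 - 4525\right) 3863 = \left(-4524\right) 3863 = -17476212$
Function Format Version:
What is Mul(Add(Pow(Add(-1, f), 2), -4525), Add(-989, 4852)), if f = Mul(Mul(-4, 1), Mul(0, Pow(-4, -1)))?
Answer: -17476212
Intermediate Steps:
f = 0 (f = Mul(-4, Mul(0, Rational(-1, 4))) = Mul(-4, 0) = 0)
Mul(Add(Pow(Add(-1, f), 2), -4525), Add(-989, 4852)) = Mul(Add(Pow(Add(-1, 0), 2), -4525), Add(-989, 4852)) = Mul(Add(Pow(-1, 2), -4525), 3863) = Mul(Add(1, -4525), 3863) = Mul(-4524, 3863) = -17476212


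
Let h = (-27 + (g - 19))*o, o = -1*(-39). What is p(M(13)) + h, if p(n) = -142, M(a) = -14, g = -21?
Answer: -2755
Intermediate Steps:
o = 39
h = -2613 (h = (-27 + (-21 - 19))*39 = (-27 - 40)*39 = -67*39 = -2613)
p(M(13)) + h = -142 - 2613 = -2755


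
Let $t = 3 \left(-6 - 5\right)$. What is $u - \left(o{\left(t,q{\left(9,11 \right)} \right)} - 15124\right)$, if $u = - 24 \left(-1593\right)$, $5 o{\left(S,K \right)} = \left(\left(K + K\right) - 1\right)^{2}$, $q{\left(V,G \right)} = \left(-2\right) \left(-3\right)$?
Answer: $\frac{266659}{5} \approx 53332.0$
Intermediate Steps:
$q{\left(V,G \right)} = 6$
$t = -33$ ($t = 3 \left(-11\right) = -33$)
$o{\left(S,K \right)} = \frac{\left(-1 + 2 K\right)^{2}}{5}$ ($o{\left(S,K \right)} = \frac{\left(\left(K + K\right) - 1\right)^{2}}{5} = \frac{\left(2 K - 1\right)^{2}}{5} = \frac{\left(-1 + 2 K\right)^{2}}{5}$)
$u = 38232$ ($u = \left(-1\right) \left(-38232\right) = 38232$)
$u - \left(o{\left(t,q{\left(9,11 \right)} \right)} - 15124\right) = 38232 - \left(\frac{\left(-1 + 2 \cdot 6\right)^{2}}{5} - 15124\right) = 38232 - \left(\frac{\left(-1 + 12\right)^{2}}{5} - 15124\right) = 38232 - \left(\frac{11^{2}}{5} - 15124\right) = 38232 - \left(\frac{1}{5} \cdot 121 - 15124\right) = 38232 - \left(\frac{121}{5} - 15124\right) = 38232 - - \frac{75499}{5} = 38232 + \frac{75499}{5} = \frac{266659}{5}$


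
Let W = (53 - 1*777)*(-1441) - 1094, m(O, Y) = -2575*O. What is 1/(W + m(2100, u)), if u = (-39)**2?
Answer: -1/4365310 ≈ -2.2908e-7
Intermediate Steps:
u = 1521
W = 1042190 (W = (53 - 777)*(-1441) - 1094 = -724*(-1441) - 1094 = 1043284 - 1094 = 1042190)
1/(W + m(2100, u)) = 1/(1042190 - 2575*2100) = 1/(1042190 - 5407500) = 1/(-4365310) = -1/4365310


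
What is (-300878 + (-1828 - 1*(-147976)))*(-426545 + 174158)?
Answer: 39051840510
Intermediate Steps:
(-300878 + (-1828 - 1*(-147976)))*(-426545 + 174158) = (-300878 + (-1828 + 147976))*(-252387) = (-300878 + 146148)*(-252387) = -154730*(-252387) = 39051840510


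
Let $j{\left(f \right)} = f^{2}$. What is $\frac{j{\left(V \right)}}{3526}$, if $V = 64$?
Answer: $\frac{2048}{1763} \approx 1.1617$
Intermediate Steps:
$\frac{j{\left(V \right)}}{3526} = \frac{64^{2}}{3526} = 4096 \cdot \frac{1}{3526} = \frac{2048}{1763}$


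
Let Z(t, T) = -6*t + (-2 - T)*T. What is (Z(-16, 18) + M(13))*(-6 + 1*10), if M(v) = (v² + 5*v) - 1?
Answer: -124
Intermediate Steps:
Z(t, T) = -6*t + T*(-2 - T)
M(v) = -1 + v² + 5*v
(Z(-16, 18) + M(13))*(-6 + 1*10) = ((-1*18² - 6*(-16) - 2*18) + (-1 + 13² + 5*13))*(-6 + 1*10) = ((-1*324 + 96 - 36) + (-1 + 169 + 65))*(-6 + 10) = ((-324 + 96 - 36) + 233)*4 = (-264 + 233)*4 = -31*4 = -124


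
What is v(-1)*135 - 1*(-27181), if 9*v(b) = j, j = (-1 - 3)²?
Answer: 27421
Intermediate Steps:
j = 16 (j = (-4)² = 16)
v(b) = 16/9 (v(b) = (⅑)*16 = 16/9)
v(-1)*135 - 1*(-27181) = (16/9)*135 - 1*(-27181) = 240 + 27181 = 27421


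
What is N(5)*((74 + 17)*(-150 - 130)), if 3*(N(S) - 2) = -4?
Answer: -50960/3 ≈ -16987.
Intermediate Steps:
N(S) = ⅔ (N(S) = 2 + (⅓)*(-4) = 2 - 4/3 = ⅔)
N(5)*((74 + 17)*(-150 - 130)) = 2*((74 + 17)*(-150 - 130))/3 = 2*(91*(-280))/3 = (⅔)*(-25480) = -50960/3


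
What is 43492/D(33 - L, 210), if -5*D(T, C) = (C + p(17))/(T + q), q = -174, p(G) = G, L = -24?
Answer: 25442820/227 ≈ 1.1208e+5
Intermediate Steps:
D(T, C) = -(17 + C)/(5*(-174 + T)) (D(T, C) = -(C + 17)/(5*(T - 174)) = -(17 + C)/(5*(-174 + T)))
43492/D(33 - L, 210) = 43492/(((-17 - 1*210)/(5*(-174 + (33 - 1*(-24)))))) = 43492/(((-17 - 210)/(5*(-174 + (33 + 24))))) = 43492/(((1/5)*(-227)/(-174 + 57))) = 43492/(((1/5)*(-227)/(-117))) = 43492/(((1/5)*(-1/117)*(-227))) = 43492/(227/585) = 43492*(585/227) = 25442820/227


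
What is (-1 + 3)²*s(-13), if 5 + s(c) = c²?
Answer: 656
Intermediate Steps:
s(c) = -5 + c²
(-1 + 3)²*s(-13) = (-1 + 3)²*(-5 + (-13)²) = 2²*(-5 + 169) = 4*164 = 656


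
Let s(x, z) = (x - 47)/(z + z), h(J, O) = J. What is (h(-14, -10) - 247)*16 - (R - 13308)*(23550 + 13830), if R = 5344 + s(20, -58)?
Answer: 8632761861/29 ≈ 2.9768e+8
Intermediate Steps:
s(x, z) = (-47 + x)/(2*z) (s(x, z) = (-47 + x)/((2*z)) = (-47 + x)*(1/(2*z)) = (-47 + x)/(2*z))
R = 619931/116 (R = 5344 + (½)*(-47 + 20)/(-58) = 5344 + (½)*(-1/58)*(-27) = 5344 + 27/116 = 619931/116 ≈ 5344.2)
(h(-14, -10) - 247)*16 - (R - 13308)*(23550 + 13830) = (-14 - 247)*16 - (619931/116 - 13308)*(23550 + 13830) = -261*16 - (-923797)*37380/116 = -4176 - 1*(-8632882965/29) = -4176 + 8632882965/29 = 8632761861/29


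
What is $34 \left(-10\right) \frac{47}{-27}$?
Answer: $\frac{15980}{27} \approx 591.85$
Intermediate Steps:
$34 \left(-10\right) \frac{47}{-27} = - 340 \cdot 47 \left(- \frac{1}{27}\right) = \left(-340\right) \left(- \frac{47}{27}\right) = \frac{15980}{27}$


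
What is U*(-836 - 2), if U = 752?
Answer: -630176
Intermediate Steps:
U*(-836 - 2) = 752*(-836 - 2) = 752*(-838) = -630176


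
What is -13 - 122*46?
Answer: -5625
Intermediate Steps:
-13 - 122*46 = -13 - 5612 = -5625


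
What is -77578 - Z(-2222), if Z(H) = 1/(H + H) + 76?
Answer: -345094375/4444 ≈ -77654.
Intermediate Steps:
Z(H) = 76 + 1/(2*H) (Z(H) = 1/(2*H) + 76 = 76 + 1/(2*H))
-77578 - Z(-2222) = -77578 - (76 + (½)/(-2222)) = -77578 - (76 + (½)*(-1/2222)) = -77578 - (76 - 1/4444) = -77578 - 1*337743/4444 = -77578 - 337743/4444 = -345094375/4444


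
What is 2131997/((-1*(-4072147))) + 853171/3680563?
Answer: 11321187002448/14987793578761 ≈ 0.75536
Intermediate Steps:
2131997/((-1*(-4072147))) + 853171/3680563 = 2131997/4072147 + 853171*(1/3680563) = 2131997*(1/4072147) + 853171/3680563 = 2131997/4072147 + 853171/3680563 = 11321187002448/14987793578761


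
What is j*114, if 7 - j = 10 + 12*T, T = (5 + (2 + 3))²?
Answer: -137142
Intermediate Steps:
T = 100 (T = (5 + 5)² = 10² = 100)
j = -1203 (j = 7 - (10 + 12*100) = 7 - (10 + 1200) = 7 - 1*1210 = 7 - 1210 = -1203)
j*114 = -1203*114 = -137142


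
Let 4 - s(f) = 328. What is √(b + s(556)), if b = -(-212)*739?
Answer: 2*√39086 ≈ 395.40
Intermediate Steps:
s(f) = -324 (s(f) = 4 - 1*328 = 4 - 328 = -324)
b = 156668 (b = -1*(-156668) = 156668)
√(b + s(556)) = √(156668 - 324) = √156344 = 2*√39086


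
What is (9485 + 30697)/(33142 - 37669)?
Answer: -13394/1509 ≈ -8.8761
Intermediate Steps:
(9485 + 30697)/(33142 - 37669) = 40182/(-4527) = 40182*(-1/4527) = -13394/1509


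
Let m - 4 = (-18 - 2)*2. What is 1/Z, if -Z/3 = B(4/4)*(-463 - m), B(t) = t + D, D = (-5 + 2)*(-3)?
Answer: 1/12810 ≈ 7.8064e-5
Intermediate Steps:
m = -36 (m = 4 + (-18 - 2)*2 = 4 - 20*2 = 4 - 40 = -36)
D = 9 (D = -3*(-3) = 9)
B(t) = 9 + t (B(t) = t + 9 = 9 + t)
Z = 12810 (Z = -3*(9 + 4/4)*(-463 - 1*(-36)) = -3*(9 + 4*(¼))*(-463 + 36) = -3*(9 + 1)*(-427) = -30*(-427) = -3*(-4270) = 12810)
1/Z = 1/12810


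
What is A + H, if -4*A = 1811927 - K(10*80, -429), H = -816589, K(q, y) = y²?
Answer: -2447121/2 ≈ -1.2236e+6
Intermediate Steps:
A = -813943/2 (A = -(1811927 - 1*(-429)²)/4 = -(1811927 - 1*184041)/4 = -(1811927 - 184041)/4 = -¼*1627886 = -813943/2 ≈ -4.0697e+5)
A + H = -813943/2 - 816589 = -2447121/2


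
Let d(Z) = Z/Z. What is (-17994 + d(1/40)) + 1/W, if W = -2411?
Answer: -43381124/2411 ≈ -17993.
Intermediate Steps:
d(Z) = 1
(-17994 + d(1/40)) + 1/W = (-17994 + 1) + 1/(-2411) = -17993 - 1/2411 = -43381124/2411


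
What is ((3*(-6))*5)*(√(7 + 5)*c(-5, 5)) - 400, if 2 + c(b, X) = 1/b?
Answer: -400 + 396*√3 ≈ 285.89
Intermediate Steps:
c(b, X) = -2 + 1/b
((3*(-6))*5)*(√(7 + 5)*c(-5, 5)) - 400 = ((3*(-6))*5)*(√(7 + 5)*(-2 + 1/(-5))) - 400 = (-18*5)*(√12*(-2 - ⅕)) - 400 = -90*2*√3*(-11)/5 - 400 = -(-396)*√3 - 400 = 396*√3 - 400 = -400 + 396*√3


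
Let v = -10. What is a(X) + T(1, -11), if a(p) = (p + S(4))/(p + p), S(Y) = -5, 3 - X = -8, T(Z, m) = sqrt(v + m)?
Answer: 3/11 + I*sqrt(21) ≈ 0.27273 + 4.5826*I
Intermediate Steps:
T(Z, m) = sqrt(-10 + m)
X = 11 (X = 3 - 1*(-8) = 3 + 8 = 11)
a(p) = (-5 + p)/(2*p) (a(p) = (p - 5)/(p + p) = (-5 + p)/((2*p)) = (-5 + p)*(1/(2*p)) = (-5 + p)/(2*p))
a(X) + T(1, -11) = (1/2)*(-5 + 11)/11 + sqrt(-10 - 11) = (1/2)*(1/11)*6 + sqrt(-21) = 3/11 + I*sqrt(21)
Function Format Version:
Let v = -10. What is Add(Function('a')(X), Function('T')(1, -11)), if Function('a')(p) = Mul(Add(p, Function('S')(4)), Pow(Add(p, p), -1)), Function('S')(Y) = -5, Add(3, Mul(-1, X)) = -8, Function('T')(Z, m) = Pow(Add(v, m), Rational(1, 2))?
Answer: Add(Rational(3, 11), Mul(I, Pow(21, Rational(1, 2)))) ≈ Add(0.27273, Mul(4.5826, I))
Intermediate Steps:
Function('T')(Z, m) = Pow(Add(-10, m), Rational(1, 2))
X = 11 (X = Add(3, Mul(-1, -8)) = Add(3, 8) = 11)
Function('a')(p) = Mul(Rational(1, 2), Pow(p, -1), Add(-5, p)) (Function('a')(p) = Mul(Add(p, -5), Pow(Add(p, p), -1)) = Mul(Add(-5, p), Pow(Mul(2, p), -1)) = Mul(Add(-5, p), Mul(Rational(1, 2), Pow(p, -1))) = Mul(Rational(1, 2), Pow(p, -1), Add(-5, p)))
Add(Function('a')(X), Function('T')(1, -11)) = Add(Mul(Rational(1, 2), Pow(11, -1), Add(-5, 11)), Pow(Add(-10, -11), Rational(1, 2))) = Add(Mul(Rational(1, 2), Rational(1, 11), 6), Pow(-21, Rational(1, 2))) = Add(Rational(3, 11), Mul(I, Pow(21, Rational(1, 2))))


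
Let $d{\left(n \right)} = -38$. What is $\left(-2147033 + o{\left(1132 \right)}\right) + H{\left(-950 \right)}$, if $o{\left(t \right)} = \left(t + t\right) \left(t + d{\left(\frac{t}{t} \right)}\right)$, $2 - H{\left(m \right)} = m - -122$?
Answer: $330613$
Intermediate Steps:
$H{\left(m \right)} = -120 - m$ ($H{\left(m \right)} = 2 - \left(m - -122\right) = 2 - \left(m + 122\right) = 2 - \left(122 + m\right) = -120 - m$)
$o{\left(t \right)} = 2 t \left(-38 + t\right)$ ($o{\left(t \right)} = \left(t + t\right) \left(t - 38\right) = 2 t \left(-38 + t\right)$)
$\left(-2147033 + o{\left(1132 \right)}\right) + H{\left(-950 \right)} = \left(-2147033 + 2 \cdot 1132 \left(-38 + 1132\right)\right) - -830 = \left(-2147033 + 2 \cdot 1132 \cdot 1094\right) + \left(-120 + 950\right) = \left(-2147033 + 2476816\right) + 830 = 329783 + 830 = 330613$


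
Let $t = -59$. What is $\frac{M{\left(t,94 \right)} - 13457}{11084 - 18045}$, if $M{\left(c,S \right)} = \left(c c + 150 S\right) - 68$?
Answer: $- \frac{4056}{6961} \approx -0.58267$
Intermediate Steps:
$M{\left(c,S \right)} = -68 + c^{2} + 150 S$ ($M{\left(c,S \right)} = \left(c^{2} + 150 S\right) - 68 = -68 + c^{2} + 150 S$)
$\frac{M{\left(t,94 \right)} - 13457}{11084 - 18045} = \frac{\left(-68 + \left(-59\right)^{2} + 150 \cdot 94\right) - 13457}{11084 - 18045} = \frac{\left(-68 + 3481 + 14100\right) - 13457}{-6961} = \left(17513 - 13457\right) \left(- \frac{1}{6961}\right) = 4056 \left(- \frac{1}{6961}\right) = - \frac{4056}{6961}$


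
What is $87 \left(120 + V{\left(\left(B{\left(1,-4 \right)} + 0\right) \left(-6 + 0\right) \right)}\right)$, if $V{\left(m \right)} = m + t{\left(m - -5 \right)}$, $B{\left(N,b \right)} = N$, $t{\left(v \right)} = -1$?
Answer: $9831$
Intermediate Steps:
$V{\left(m \right)} = -1 + m$ ($V{\left(m \right)} = m - 1 = -1 + m$)
$87 \left(120 + V{\left(\left(B{\left(1,-4 \right)} + 0\right) \left(-6 + 0\right) \right)}\right) = 87 \left(120 + \left(-1 + \left(1 + 0\right) \left(-6 + 0\right)\right)\right) = 87 \left(120 + \left(-1 + 1 \left(-6\right)\right)\right) = 87 \left(120 - 7\right) = 87 \cdot 113 = 9831$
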